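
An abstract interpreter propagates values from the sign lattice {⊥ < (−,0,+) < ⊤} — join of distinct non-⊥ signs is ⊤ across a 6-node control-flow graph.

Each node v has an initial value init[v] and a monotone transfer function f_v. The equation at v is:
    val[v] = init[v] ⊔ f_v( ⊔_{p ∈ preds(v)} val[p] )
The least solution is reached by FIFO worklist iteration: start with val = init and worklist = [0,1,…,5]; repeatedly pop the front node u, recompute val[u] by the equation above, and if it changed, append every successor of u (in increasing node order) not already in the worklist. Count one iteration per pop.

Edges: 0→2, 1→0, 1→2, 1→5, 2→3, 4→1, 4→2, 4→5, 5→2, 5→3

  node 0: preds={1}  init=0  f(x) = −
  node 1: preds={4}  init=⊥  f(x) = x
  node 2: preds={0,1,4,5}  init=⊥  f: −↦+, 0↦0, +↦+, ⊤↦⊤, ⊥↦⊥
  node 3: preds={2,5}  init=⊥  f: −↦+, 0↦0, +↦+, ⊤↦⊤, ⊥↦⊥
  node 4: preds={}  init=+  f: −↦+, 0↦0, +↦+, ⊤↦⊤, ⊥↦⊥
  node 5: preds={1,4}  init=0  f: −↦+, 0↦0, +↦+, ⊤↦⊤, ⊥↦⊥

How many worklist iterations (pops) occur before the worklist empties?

Iteration log — 9 steps:
  step 1. node 0  ⊔preds=⊥  new=⊤  old=0  +wl: 
  step 2. node 1  ⊔preds=+  new=+  old=⊥  +wl: 0
  step 3. node 2  ⊔preds=⊤  new=⊤  old=⊥  +wl: 
  step 4. node 3  ⊔preds=⊤  new=⊤  old=⊥  +wl: 
  step 5. node 4  ⊔preds=⊥  new=+  stable
  step 6. node 5  ⊔preds=+  new=⊤  old=0  +wl: 2,3
  step 7. node 0  ⊔preds=+  new=⊤  stable
  step 8. node 2  ⊔preds=⊤  new=⊤  stable
  step 9. node 3  ⊔preds=⊤  new=⊤  stable

Least fixpoint reached:
  node 0: ⊤
  node 1: +
  node 2: ⊤
  node 3: ⊤
  node 4: +
  node 5: ⊤

9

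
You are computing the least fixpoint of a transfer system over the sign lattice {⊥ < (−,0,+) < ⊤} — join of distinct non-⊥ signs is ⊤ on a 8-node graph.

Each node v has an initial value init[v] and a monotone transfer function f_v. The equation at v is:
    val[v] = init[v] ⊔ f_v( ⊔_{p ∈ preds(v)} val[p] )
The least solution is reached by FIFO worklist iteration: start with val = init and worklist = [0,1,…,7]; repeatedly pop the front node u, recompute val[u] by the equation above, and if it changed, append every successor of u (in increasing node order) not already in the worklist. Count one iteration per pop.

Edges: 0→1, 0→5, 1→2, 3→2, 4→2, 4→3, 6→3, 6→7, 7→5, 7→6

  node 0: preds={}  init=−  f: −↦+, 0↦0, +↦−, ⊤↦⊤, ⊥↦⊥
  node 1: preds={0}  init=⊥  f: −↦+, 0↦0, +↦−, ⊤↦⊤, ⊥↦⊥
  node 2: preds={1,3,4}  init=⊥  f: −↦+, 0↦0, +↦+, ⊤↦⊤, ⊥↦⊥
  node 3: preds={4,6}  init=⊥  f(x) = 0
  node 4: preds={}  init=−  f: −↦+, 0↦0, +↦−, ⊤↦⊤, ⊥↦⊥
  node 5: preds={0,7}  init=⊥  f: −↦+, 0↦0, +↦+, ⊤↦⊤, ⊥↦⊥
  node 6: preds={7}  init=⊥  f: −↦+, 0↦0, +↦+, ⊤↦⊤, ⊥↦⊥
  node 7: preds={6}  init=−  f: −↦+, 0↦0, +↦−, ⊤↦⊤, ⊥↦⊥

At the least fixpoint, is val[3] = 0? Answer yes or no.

yes

Worklist (10 pops):
  #1 pop 0: in=⊥ → − (no change)
  #2 pop 1: in=− → + (was ⊥); enqueue []
  #3 pop 2: in=⊤ → ⊤ (was ⊥); enqueue []
  #4 pop 3: in=− → 0 (was ⊥); enqueue [2]
  #5 pop 4: in=⊥ → − (no change)
  #6 pop 5: in=− → + (was ⊥); enqueue []
  #7 pop 6: in=− → + (was ⊥); enqueue [3]
  #8 pop 7: in=+ → − (no change)
  #9 pop 2: in=⊤ → ⊤ (no change)
  #10 pop 3: in=⊤ → 0 (no change)

Fixpoint:
  val[0] = −
  val[1] = +
  val[2] = ⊤
  val[3] = 0
  val[4] = −
  val[5] = +
  val[6] = +
  val[7] = −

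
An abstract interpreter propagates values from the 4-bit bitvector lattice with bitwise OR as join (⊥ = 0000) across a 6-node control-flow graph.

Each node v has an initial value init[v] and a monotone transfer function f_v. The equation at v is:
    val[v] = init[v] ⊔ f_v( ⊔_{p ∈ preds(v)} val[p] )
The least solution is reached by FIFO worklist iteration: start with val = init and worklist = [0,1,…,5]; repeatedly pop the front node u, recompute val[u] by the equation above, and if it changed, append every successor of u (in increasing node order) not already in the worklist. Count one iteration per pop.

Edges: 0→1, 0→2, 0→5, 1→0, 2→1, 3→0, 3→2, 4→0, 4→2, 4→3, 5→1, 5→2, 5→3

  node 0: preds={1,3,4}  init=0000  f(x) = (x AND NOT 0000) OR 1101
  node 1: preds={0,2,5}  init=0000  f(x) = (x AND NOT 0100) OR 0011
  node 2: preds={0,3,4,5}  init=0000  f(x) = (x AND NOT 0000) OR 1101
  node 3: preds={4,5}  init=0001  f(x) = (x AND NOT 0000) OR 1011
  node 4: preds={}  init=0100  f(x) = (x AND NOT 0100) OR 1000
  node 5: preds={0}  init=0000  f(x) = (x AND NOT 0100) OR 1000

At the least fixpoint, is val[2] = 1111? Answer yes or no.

yes

Iteration log — 14 steps:
  step 1. node 0  ⊔preds=0101  new=1101  old=0000  +wl: 
  step 2. node 1  ⊔preds=1101  new=1011  old=0000  +wl: 0
  step 3. node 2  ⊔preds=1101  new=1101  old=0000  +wl: 1
  step 4. node 3  ⊔preds=0100  new=1111  old=0001  +wl: 2
  step 5. node 4  ⊔preds=0000  new=1100  old=0100  +wl: 3
  step 6. node 5  ⊔preds=1101  new=1001  old=0000  +wl: 
  step 7. node 0  ⊔preds=1111  new=1111  old=1101  +wl: 5
  step 8. node 1  ⊔preds=1111  new=1011  stable
  step 9. node 2  ⊔preds=1111  new=1111  old=1101  +wl: 1
  step 10. node 3  ⊔preds=1101  new=1111  stable
  step 11. node 5  ⊔preds=1111  new=1011  old=1001  +wl: 2,3
  step 12. node 1  ⊔preds=1111  new=1011  stable
  step 13. node 2  ⊔preds=1111  new=1111  stable
  step 14. node 3  ⊔preds=1111  new=1111  stable

Least fixpoint reached:
  node 0: 1111
  node 1: 1011
  node 2: 1111
  node 3: 1111
  node 4: 1100
  node 5: 1011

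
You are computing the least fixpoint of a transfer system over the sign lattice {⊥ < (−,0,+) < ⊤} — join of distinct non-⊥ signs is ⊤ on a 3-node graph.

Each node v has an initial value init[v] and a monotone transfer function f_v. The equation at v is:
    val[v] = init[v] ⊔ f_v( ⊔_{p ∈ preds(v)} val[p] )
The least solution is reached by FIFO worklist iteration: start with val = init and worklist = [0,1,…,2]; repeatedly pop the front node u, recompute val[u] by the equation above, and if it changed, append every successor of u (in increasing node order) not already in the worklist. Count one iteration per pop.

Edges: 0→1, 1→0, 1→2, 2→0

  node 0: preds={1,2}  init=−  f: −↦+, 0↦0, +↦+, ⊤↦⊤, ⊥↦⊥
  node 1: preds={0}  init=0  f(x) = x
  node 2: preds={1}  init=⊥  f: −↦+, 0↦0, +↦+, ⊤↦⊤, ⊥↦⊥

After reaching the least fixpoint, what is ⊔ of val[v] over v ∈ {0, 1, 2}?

Trace (4 dequeues):
  [1] u=0 | in 0 | out ⊤ | prev − | push {}
  [2] u=1 | in ⊤ | out ⊤ | prev 0 | push {0}
  [3] u=2 | in ⊤ | out ⊤ | prev ⊥ | push {}
  [4] u=0 | in ⊤ | out ⊤ | ==

Converged values:
  [0] ⊤
  [1] ⊤
  [2] ⊤

⊤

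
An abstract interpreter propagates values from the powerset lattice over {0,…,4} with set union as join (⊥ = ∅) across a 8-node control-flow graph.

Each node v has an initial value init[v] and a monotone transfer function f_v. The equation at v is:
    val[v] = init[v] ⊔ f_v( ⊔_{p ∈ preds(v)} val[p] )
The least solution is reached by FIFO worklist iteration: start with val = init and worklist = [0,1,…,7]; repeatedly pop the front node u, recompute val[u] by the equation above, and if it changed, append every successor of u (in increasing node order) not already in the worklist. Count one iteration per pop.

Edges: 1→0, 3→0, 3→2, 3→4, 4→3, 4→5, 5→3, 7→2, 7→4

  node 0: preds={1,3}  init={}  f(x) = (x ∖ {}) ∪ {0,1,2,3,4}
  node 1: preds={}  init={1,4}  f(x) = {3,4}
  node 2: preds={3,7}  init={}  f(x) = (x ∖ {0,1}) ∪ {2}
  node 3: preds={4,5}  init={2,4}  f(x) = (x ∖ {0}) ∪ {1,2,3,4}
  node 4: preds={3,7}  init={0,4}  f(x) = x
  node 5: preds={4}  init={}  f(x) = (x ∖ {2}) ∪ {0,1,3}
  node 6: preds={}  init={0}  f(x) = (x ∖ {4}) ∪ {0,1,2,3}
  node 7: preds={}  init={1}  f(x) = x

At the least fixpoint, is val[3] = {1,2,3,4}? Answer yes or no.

Trace (11 dequeues):
  [1] u=0 | in {1,2,4} | out {0,1,2,3,4} | prev {} | push {}
  [2] u=1 | in {} | out {1,3,4} | prev {1,4} | push {0}
  [3] u=2 | in {1,2,4} | out {2,4} | prev {} | push {}
  [4] u=3 | in {0,4} | out {1,2,3,4} | prev {2,4} | push {2}
  [5] u=4 | in {1,2,3,4} | out {0,1,2,3,4} | prev {0,4} | push {3}
  [6] u=5 | in {0,1,2,3,4} | out {0,1,3,4} | prev {} | push {}
  [7] u=6 | in {} | out {0,1,2,3} | prev {0} | push {}
  [8] u=7 | in {} | out {1} | ==
  [9] u=0 | in {1,2,3,4} | out {0,1,2,3,4} | ==
  [10] u=2 | in {1,2,3,4} | out {2,3,4} | prev {2,4} | push {}
  [11] u=3 | in {0,1,2,3,4} | out {1,2,3,4} | ==

Converged values:
  [0] {0,1,2,3,4}
  [1] {1,3,4}
  [2] {2,3,4}
  [3] {1,2,3,4}
  [4] {0,1,2,3,4}
  [5] {0,1,3,4}
  [6] {0,1,2,3}
  [7] {1}

yes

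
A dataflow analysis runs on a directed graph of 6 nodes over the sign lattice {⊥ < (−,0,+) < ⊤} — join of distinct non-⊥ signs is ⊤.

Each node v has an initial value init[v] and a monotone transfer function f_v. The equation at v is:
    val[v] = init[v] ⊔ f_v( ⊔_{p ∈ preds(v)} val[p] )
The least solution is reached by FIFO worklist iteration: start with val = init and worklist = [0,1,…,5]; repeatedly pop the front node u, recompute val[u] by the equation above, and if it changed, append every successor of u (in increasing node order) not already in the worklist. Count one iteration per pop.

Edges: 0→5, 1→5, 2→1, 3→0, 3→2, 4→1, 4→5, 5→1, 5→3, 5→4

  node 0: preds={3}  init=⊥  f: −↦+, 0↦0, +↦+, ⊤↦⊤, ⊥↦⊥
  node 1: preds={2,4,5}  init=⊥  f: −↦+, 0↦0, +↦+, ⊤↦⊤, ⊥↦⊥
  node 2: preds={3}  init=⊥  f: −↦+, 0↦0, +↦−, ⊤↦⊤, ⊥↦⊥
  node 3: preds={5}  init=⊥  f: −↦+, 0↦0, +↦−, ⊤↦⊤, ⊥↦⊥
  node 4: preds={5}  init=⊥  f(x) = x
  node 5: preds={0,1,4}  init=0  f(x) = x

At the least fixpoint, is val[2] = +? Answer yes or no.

Worklist (10 pops):
  #1 pop 0: in=⊥ → ⊥ (no change)
  #2 pop 1: in=0 → 0 (was ⊥); enqueue []
  #3 pop 2: in=⊥ → ⊥ (no change)
  #4 pop 3: in=0 → 0 (was ⊥); enqueue [0,2]
  #5 pop 4: in=0 → 0 (was ⊥); enqueue [1]
  #6 pop 5: in=0 → 0 (no change)
  #7 pop 0: in=0 → 0 (was ⊥); enqueue [5]
  #8 pop 2: in=0 → 0 (was ⊥); enqueue []
  #9 pop 1: in=0 → 0 (no change)
  #10 pop 5: in=0 → 0 (no change)

Fixpoint:
  val[0] = 0
  val[1] = 0
  val[2] = 0
  val[3] = 0
  val[4] = 0
  val[5] = 0

no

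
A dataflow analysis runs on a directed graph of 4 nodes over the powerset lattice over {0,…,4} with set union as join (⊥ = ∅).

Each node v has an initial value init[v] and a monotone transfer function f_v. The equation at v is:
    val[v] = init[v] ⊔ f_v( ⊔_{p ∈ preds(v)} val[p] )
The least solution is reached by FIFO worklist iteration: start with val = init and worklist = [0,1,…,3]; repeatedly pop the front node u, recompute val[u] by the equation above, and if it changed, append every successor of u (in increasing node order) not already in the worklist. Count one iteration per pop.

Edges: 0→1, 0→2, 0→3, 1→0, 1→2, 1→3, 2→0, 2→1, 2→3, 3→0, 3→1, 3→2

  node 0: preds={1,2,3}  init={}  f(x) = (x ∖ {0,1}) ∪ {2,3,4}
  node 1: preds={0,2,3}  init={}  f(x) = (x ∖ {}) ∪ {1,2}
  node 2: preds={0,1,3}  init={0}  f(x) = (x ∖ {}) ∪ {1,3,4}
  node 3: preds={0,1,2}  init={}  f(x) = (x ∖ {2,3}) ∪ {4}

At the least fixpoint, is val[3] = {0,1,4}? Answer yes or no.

yes

Trace (7 dequeues):
  [1] u=0 | in {0} | out {2,3,4} | prev {} | push {}
  [2] u=1 | in {0,2,3,4} | out {0,1,2,3,4} | prev {} | push {0}
  [3] u=2 | in {0,1,2,3,4} | out {0,1,2,3,4} | prev {0} | push {1}
  [4] u=3 | in {0,1,2,3,4} | out {0,1,4} | prev {} | push {2}
  [5] u=0 | in {0,1,2,3,4} | out {2,3,4} | ==
  [6] u=1 | in {0,1,2,3,4} | out {0,1,2,3,4} | ==
  [7] u=2 | in {0,1,2,3,4} | out {0,1,2,3,4} | ==

Converged values:
  [0] {2,3,4}
  [1] {0,1,2,3,4}
  [2] {0,1,2,3,4}
  [3] {0,1,4}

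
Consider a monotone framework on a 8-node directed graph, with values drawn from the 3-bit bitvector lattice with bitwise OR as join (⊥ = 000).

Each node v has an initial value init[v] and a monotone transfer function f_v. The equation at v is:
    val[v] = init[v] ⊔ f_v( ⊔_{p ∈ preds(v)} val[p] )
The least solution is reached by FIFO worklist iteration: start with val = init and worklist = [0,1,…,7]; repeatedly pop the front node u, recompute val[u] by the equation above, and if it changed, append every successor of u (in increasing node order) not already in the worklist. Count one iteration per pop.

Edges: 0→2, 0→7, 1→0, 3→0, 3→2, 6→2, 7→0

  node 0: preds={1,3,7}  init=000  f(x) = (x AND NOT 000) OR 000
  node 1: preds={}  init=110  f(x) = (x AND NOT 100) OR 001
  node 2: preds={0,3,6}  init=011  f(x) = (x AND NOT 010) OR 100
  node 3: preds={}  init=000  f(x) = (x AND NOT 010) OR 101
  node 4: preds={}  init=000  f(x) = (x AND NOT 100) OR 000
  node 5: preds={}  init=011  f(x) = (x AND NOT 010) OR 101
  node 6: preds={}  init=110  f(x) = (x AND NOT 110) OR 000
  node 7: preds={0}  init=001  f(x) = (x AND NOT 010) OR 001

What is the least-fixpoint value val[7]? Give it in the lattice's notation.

101

Trace (10 dequeues):
  [1] u=0 | in 111 | out 111 | prev 000 | push {}
  [2] u=1 | in 000 | out 111 | prev 110 | push {0}
  [3] u=2 | in 111 | out 111 | prev 011 | push {}
  [4] u=3 | in 000 | out 101 | prev 000 | push {2}
  [5] u=4 | in 000 | out 000 | ==
  [6] u=5 | in 000 | out 111 | prev 011 | push {}
  [7] u=6 | in 000 | out 110 | ==
  [8] u=7 | in 111 | out 101 | prev 001 | push {}
  [9] u=0 | in 111 | out 111 | ==
  [10] u=2 | in 111 | out 111 | ==

Converged values:
  [0] 111
  [1] 111
  [2] 111
  [3] 101
  [4] 000
  [5] 111
  [6] 110
  [7] 101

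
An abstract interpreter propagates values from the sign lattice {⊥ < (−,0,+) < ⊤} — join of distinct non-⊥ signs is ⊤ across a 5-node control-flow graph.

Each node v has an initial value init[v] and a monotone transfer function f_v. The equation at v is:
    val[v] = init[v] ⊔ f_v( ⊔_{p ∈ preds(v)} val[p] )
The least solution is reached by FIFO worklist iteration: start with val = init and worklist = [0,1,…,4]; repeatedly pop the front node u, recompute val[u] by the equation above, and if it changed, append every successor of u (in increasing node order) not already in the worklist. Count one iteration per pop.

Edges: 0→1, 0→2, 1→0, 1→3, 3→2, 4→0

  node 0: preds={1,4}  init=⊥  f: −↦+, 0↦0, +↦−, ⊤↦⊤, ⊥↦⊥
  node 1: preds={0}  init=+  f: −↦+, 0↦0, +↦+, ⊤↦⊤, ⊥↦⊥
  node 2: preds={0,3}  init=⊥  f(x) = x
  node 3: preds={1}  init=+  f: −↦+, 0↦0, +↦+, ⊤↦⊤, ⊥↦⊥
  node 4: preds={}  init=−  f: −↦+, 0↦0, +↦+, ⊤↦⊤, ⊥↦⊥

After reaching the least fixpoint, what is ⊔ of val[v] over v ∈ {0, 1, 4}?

⊤

Worklist (7 pops):
  #1 pop 0: in=⊤ → ⊤ (was ⊥); enqueue []
  #2 pop 1: in=⊤ → ⊤ (was +); enqueue [0]
  #3 pop 2: in=⊤ → ⊤ (was ⊥); enqueue []
  #4 pop 3: in=⊤ → ⊤ (was +); enqueue [2]
  #5 pop 4: in=⊥ → − (no change)
  #6 pop 0: in=⊤ → ⊤ (no change)
  #7 pop 2: in=⊤ → ⊤ (no change)

Fixpoint:
  val[0] = ⊤
  val[1] = ⊤
  val[2] = ⊤
  val[3] = ⊤
  val[4] = −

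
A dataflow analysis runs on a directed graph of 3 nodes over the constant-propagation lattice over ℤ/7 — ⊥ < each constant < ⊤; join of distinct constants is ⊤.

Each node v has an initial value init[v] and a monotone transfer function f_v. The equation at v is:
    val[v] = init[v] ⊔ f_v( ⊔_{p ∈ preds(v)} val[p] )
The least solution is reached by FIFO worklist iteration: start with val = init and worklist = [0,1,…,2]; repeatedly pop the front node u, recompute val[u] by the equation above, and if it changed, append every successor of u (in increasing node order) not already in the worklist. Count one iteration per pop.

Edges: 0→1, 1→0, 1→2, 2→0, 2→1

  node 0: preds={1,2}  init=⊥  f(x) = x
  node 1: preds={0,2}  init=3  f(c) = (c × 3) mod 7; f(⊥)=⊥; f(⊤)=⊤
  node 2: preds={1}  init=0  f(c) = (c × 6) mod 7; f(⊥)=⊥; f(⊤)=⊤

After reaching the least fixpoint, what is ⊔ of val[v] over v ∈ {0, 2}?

Worklist (5 pops):
  #1 pop 0: in=⊤ → ⊤ (was ⊥); enqueue []
  #2 pop 1: in=⊤ → ⊤ (was 3); enqueue [0]
  #3 pop 2: in=⊤ → ⊤ (was 0); enqueue [1]
  #4 pop 0: in=⊤ → ⊤ (no change)
  #5 pop 1: in=⊤ → ⊤ (no change)

Fixpoint:
  val[0] = ⊤
  val[1] = ⊤
  val[2] = ⊤

⊤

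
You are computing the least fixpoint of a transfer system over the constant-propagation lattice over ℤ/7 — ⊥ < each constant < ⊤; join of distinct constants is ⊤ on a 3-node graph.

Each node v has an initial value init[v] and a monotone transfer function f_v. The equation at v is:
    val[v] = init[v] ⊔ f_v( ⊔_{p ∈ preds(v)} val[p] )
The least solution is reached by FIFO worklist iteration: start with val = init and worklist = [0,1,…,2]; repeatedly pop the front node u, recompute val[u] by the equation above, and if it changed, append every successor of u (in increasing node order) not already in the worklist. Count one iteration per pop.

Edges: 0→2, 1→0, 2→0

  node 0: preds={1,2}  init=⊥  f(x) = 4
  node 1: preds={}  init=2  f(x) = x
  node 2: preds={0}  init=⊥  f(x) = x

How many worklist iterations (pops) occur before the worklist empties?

4

Iteration log — 4 steps:
  step 1. node 0  ⊔preds=2  new=4  old=⊥  +wl: 
  step 2. node 1  ⊔preds=⊥  new=2  stable
  step 3. node 2  ⊔preds=4  new=4  old=⊥  +wl: 0
  step 4. node 0  ⊔preds=⊤  new=4  stable

Least fixpoint reached:
  node 0: 4
  node 1: 2
  node 2: 4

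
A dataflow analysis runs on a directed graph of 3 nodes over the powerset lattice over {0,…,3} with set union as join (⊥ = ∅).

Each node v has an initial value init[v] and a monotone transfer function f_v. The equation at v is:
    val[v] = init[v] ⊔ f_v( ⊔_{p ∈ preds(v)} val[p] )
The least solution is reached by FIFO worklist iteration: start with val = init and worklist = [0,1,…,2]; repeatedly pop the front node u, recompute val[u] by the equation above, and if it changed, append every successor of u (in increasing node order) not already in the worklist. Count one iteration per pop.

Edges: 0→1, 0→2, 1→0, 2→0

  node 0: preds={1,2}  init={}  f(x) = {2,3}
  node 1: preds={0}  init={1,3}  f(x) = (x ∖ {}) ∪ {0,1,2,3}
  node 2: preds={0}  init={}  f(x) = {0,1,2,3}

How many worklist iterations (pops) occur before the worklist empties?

Iteration log — 4 steps:
  step 1. node 0  ⊔preds={1,3}  new={2,3}  old={}  +wl: 
  step 2. node 1  ⊔preds={2,3}  new={0,1,2,3}  old={1,3}  +wl: 0
  step 3. node 2  ⊔preds={2,3}  new={0,1,2,3}  old={}  +wl: 
  step 4. node 0  ⊔preds={0,1,2,3}  new={2,3}  stable

Least fixpoint reached:
  node 0: {2,3}
  node 1: {0,1,2,3}
  node 2: {0,1,2,3}

4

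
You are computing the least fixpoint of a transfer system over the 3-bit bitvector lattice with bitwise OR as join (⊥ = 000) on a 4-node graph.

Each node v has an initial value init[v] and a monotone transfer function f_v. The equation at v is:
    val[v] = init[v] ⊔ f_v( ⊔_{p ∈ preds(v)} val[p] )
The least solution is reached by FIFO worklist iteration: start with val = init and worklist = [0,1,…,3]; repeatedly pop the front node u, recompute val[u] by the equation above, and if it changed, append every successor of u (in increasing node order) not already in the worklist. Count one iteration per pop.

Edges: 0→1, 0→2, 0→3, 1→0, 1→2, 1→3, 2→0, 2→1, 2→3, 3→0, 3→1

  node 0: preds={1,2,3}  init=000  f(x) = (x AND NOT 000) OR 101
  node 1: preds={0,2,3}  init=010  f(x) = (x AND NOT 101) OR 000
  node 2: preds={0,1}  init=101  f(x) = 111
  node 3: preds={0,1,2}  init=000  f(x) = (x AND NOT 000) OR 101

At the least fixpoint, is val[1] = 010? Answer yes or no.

yes

Worklist (6 pops):
  #1 pop 0: in=111 → 111 (was 000); enqueue []
  #2 pop 1: in=111 → 010 (no change)
  #3 pop 2: in=111 → 111 (was 101); enqueue [0,1]
  #4 pop 3: in=111 → 111 (was 000); enqueue []
  #5 pop 0: in=111 → 111 (no change)
  #6 pop 1: in=111 → 010 (no change)

Fixpoint:
  val[0] = 111
  val[1] = 010
  val[2] = 111
  val[3] = 111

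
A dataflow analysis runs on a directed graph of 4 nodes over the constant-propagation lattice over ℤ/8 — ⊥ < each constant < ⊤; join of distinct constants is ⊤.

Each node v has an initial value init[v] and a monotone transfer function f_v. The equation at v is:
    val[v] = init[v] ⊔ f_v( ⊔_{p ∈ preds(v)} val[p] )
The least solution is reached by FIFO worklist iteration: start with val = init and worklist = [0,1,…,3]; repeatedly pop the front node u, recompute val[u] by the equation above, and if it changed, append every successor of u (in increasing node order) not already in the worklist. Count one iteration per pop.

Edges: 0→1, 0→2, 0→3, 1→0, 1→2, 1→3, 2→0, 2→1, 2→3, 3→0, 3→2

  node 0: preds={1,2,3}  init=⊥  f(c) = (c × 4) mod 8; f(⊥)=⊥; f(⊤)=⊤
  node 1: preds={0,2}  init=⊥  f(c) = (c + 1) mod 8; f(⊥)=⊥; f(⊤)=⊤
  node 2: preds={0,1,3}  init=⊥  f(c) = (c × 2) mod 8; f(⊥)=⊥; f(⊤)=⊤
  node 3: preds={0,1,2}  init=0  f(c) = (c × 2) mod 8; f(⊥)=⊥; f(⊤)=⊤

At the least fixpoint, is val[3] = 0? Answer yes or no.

Worklist (9 pops):
  #1 pop 0: in=0 → 0 (was ⊥); enqueue []
  #2 pop 1: in=0 → 1 (was ⊥); enqueue [0]
  #3 pop 2: in=⊤ → ⊤ (was ⊥); enqueue [1]
  #4 pop 3: in=⊤ → ⊤ (was 0); enqueue [2]
  #5 pop 0: in=⊤ → ⊤ (was 0); enqueue [3]
  #6 pop 1: in=⊤ → ⊤ (was 1); enqueue [0]
  #7 pop 2: in=⊤ → ⊤ (no change)
  #8 pop 3: in=⊤ → ⊤ (no change)
  #9 pop 0: in=⊤ → ⊤ (no change)

Fixpoint:
  val[0] = ⊤
  val[1] = ⊤
  val[2] = ⊤
  val[3] = ⊤

no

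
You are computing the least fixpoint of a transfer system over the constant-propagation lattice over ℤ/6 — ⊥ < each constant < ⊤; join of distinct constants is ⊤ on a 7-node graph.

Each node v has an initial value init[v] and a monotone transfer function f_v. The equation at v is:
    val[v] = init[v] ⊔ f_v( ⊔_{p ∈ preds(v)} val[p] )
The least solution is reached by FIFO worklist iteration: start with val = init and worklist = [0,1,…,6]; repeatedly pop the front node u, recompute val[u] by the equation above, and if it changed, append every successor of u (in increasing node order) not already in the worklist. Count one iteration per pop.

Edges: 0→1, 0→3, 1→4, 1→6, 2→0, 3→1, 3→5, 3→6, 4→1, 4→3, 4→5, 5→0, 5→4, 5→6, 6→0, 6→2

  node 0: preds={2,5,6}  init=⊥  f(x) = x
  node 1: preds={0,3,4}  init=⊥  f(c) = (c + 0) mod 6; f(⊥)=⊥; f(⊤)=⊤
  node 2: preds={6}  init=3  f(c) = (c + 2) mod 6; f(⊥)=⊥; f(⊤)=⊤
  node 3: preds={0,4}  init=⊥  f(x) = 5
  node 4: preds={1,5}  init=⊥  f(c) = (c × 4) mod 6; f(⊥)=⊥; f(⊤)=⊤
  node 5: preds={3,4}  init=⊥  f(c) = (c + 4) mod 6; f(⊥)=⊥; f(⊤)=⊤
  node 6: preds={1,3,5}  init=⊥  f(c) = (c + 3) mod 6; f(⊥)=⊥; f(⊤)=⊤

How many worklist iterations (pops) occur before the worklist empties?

Iteration log — 17 steps:
  step 1. node 0  ⊔preds=3  new=3  old=⊥  +wl: 
  step 2. node 1  ⊔preds=3  new=3  old=⊥  +wl: 
  step 3. node 2  ⊔preds=⊥  new=3  stable
  step 4. node 3  ⊔preds=3  new=5  old=⊥  +wl: 1
  step 5. node 4  ⊔preds=3  new=0  old=⊥  +wl: 3
  step 6. node 5  ⊔preds=⊤  new=⊤  old=⊥  +wl: 0,4
  step 7. node 6  ⊔preds=⊤  new=⊤  old=⊥  +wl: 2
  step 8. node 1  ⊔preds=⊤  new=⊤  old=3  +wl: 6
  step 9. node 3  ⊔preds=⊤  new=5  stable
  step 10. node 0  ⊔preds=⊤  new=⊤  old=3  +wl: 1,3
  step 11. node 4  ⊔preds=⊤  new=⊤  old=0  +wl: 5
  step 12. node 2  ⊔preds=⊤  new=⊤  old=3  +wl: 0
  step 13. node 6  ⊔preds=⊤  new=⊤  stable
  step 14. node 1  ⊔preds=⊤  new=⊤  stable
  step 15. node 3  ⊔preds=⊤  new=5  stable
  step 16. node 5  ⊔preds=⊤  new=⊤  stable
  step 17. node 0  ⊔preds=⊤  new=⊤  stable

Least fixpoint reached:
  node 0: ⊤
  node 1: ⊤
  node 2: ⊤
  node 3: 5
  node 4: ⊤
  node 5: ⊤
  node 6: ⊤

17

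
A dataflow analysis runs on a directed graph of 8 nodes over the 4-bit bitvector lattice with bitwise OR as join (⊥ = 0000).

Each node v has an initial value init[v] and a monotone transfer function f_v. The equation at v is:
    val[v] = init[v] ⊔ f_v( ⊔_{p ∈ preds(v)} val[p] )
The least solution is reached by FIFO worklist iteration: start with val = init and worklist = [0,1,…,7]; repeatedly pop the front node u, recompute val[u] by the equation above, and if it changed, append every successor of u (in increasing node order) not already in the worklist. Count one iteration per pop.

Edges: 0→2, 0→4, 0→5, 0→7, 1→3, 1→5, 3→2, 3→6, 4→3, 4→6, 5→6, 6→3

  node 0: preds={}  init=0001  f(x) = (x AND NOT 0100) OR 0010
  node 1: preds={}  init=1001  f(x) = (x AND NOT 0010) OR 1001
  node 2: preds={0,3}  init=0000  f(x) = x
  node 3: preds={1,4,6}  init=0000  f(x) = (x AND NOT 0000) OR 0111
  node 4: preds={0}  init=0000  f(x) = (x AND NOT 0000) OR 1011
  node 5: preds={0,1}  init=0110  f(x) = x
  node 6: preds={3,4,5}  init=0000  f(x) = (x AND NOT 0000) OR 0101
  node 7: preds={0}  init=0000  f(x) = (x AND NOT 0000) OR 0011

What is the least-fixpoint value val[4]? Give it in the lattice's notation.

1011

Trace (10 dequeues):
  [1] u=0 | in 0000 | out 0011 | prev 0001 | push {}
  [2] u=1 | in 0000 | out 1001 | ==
  [3] u=2 | in 0011 | out 0011 | prev 0000 | push {}
  [4] u=3 | in 1001 | out 1111 | prev 0000 | push {2}
  [5] u=4 | in 0011 | out 1011 | prev 0000 | push {3}
  [6] u=5 | in 1011 | out 1111 | prev 0110 | push {}
  [7] u=6 | in 1111 | out 1111 | prev 0000 | push {}
  [8] u=7 | in 0011 | out 0011 | prev 0000 | push {}
  [9] u=2 | in 1111 | out 1111 | prev 0011 | push {}
  [10] u=3 | in 1111 | out 1111 | ==

Converged values:
  [0] 0011
  [1] 1001
  [2] 1111
  [3] 1111
  [4] 1011
  [5] 1111
  [6] 1111
  [7] 0011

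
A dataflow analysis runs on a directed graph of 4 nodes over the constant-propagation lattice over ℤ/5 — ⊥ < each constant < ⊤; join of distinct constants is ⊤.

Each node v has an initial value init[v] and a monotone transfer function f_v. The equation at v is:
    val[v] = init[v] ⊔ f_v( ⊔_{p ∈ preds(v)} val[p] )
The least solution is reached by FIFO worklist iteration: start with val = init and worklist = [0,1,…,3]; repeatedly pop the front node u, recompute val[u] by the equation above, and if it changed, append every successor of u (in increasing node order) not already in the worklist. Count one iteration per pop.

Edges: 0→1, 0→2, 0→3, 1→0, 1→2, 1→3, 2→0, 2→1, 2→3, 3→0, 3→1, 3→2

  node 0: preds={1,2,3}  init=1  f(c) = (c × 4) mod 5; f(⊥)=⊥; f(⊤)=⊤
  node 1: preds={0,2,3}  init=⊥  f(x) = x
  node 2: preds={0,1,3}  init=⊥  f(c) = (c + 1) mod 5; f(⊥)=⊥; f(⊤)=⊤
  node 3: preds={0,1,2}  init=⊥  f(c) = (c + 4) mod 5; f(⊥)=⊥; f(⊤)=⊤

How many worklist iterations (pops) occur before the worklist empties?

10

Iteration log — 10 steps:
  step 1. node 0  ⊔preds=⊥  new=1  stable
  step 2. node 1  ⊔preds=1  new=1  old=⊥  +wl: 0
  step 3. node 2  ⊔preds=1  new=2  old=⊥  +wl: 1
  step 4. node 3  ⊔preds=⊤  new=⊤  old=⊥  +wl: 2
  step 5. node 0  ⊔preds=⊤  new=⊤  old=1  +wl: 3
  step 6. node 1  ⊔preds=⊤  new=⊤  old=1  +wl: 0
  step 7. node 2  ⊔preds=⊤  new=⊤  old=2  +wl: 1
  step 8. node 3  ⊔preds=⊤  new=⊤  stable
  step 9. node 0  ⊔preds=⊤  new=⊤  stable
  step 10. node 1  ⊔preds=⊤  new=⊤  stable

Least fixpoint reached:
  node 0: ⊤
  node 1: ⊤
  node 2: ⊤
  node 3: ⊤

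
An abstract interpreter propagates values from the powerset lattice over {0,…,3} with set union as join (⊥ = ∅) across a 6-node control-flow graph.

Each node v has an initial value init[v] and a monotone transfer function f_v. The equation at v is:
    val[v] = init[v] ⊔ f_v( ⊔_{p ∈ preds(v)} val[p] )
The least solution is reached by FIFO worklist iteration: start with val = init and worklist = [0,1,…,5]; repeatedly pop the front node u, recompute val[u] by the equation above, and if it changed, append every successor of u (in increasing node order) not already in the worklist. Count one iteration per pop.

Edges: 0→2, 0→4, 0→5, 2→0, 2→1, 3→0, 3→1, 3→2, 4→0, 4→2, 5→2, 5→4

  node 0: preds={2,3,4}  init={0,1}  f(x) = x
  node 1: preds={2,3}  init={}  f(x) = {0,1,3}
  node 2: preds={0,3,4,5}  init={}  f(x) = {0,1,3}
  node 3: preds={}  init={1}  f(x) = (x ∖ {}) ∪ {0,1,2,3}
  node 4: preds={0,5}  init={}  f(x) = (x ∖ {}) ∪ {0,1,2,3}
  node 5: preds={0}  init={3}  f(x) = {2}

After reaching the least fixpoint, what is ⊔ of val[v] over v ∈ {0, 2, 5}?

Iteration log — 11 steps:
  step 1. node 0  ⊔preds={1}  new={0,1}  stable
  step 2. node 1  ⊔preds={1}  new={0,1,3}  old={}  +wl: 
  step 3. node 2  ⊔preds={0,1,3}  new={0,1,3}  old={}  +wl: 0,1
  step 4. node 3  ⊔preds={}  new={0,1,2,3}  old={1}  +wl: 2
  step 5. node 4  ⊔preds={0,1,3}  new={0,1,2,3}  old={}  +wl: 
  step 6. node 5  ⊔preds={0,1}  new={2,3}  old={3}  +wl: 4
  step 7. node 0  ⊔preds={0,1,2,3}  new={0,1,2,3}  old={0,1}  +wl: 5
  step 8. node 1  ⊔preds={0,1,2,3}  new={0,1,3}  stable
  step 9. node 2  ⊔preds={0,1,2,3}  new={0,1,3}  stable
  step 10. node 4  ⊔preds={0,1,2,3}  new={0,1,2,3}  stable
  step 11. node 5  ⊔preds={0,1,2,3}  new={2,3}  stable

Least fixpoint reached:
  node 0: {0,1,2,3}
  node 1: {0,1,3}
  node 2: {0,1,3}
  node 3: {0,1,2,3}
  node 4: {0,1,2,3}
  node 5: {2,3}

{0,1,2,3}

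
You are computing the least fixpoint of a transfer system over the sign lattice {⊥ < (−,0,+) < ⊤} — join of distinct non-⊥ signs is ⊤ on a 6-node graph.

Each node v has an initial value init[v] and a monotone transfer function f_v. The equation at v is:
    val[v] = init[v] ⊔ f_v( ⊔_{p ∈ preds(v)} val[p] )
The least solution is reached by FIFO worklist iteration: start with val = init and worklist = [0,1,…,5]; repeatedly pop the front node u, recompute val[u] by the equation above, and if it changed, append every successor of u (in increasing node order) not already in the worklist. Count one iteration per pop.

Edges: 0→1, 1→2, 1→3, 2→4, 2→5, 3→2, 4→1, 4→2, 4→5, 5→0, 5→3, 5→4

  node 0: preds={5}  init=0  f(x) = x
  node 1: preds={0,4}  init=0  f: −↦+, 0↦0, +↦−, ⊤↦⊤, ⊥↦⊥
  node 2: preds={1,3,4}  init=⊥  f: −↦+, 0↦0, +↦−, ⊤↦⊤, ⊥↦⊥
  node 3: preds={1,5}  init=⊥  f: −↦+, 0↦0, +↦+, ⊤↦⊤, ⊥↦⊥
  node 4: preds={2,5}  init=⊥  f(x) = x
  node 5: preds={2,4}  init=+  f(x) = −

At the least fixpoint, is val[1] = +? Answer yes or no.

Worklist (11 pops):
  #1 pop 0: in=+ → ⊤ (was 0); enqueue []
  #2 pop 1: in=⊤ → ⊤ (was 0); enqueue []
  #3 pop 2: in=⊤ → ⊤ (was ⊥); enqueue []
  #4 pop 3: in=⊤ → ⊤ (was ⊥); enqueue [2]
  #5 pop 4: in=⊤ → ⊤ (was ⊥); enqueue [1]
  #6 pop 5: in=⊤ → ⊤ (was +); enqueue [0,3,4]
  #7 pop 2: in=⊤ → ⊤ (no change)
  #8 pop 1: in=⊤ → ⊤ (no change)
  #9 pop 0: in=⊤ → ⊤ (no change)
  #10 pop 3: in=⊤ → ⊤ (no change)
  #11 pop 4: in=⊤ → ⊤ (no change)

Fixpoint:
  val[0] = ⊤
  val[1] = ⊤
  val[2] = ⊤
  val[3] = ⊤
  val[4] = ⊤
  val[5] = ⊤

no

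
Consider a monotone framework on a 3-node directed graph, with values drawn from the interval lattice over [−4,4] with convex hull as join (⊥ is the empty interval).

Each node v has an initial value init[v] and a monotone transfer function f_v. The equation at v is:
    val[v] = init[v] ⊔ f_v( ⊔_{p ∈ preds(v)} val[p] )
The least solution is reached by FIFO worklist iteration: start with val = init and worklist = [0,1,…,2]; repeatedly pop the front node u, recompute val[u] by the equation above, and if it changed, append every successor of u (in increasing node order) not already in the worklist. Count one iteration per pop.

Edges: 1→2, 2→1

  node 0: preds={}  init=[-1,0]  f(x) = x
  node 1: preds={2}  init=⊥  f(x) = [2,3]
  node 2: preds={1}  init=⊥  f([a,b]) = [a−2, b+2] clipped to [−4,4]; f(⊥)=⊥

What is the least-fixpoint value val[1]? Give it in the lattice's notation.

[2,3]

Trace (4 dequeues):
  [1] u=0 | in ⊥ | out [-1,0] | ==
  [2] u=1 | in ⊥ | out [2,3] | prev ⊥ | push {}
  [3] u=2 | in [2,3] | out [0,4] | prev ⊥ | push {1}
  [4] u=1 | in [0,4] | out [2,3] | ==

Converged values:
  [0] [-1,0]
  [1] [2,3]
  [2] [0,4]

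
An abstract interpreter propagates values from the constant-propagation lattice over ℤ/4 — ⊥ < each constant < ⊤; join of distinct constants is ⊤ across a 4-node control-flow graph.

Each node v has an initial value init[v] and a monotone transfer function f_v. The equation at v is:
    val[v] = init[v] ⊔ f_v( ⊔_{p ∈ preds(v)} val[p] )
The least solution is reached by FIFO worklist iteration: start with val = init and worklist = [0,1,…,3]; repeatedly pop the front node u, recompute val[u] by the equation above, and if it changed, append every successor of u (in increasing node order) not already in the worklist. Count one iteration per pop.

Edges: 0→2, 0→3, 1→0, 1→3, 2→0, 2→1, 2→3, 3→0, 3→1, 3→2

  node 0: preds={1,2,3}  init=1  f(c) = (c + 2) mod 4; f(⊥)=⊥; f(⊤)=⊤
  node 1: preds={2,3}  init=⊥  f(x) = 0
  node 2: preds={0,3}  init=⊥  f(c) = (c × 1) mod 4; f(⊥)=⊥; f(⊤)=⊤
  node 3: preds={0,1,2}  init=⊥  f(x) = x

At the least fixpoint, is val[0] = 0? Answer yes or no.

Worklist (10 pops):
  #1 pop 0: in=⊥ → 1 (no change)
  #2 pop 1: in=⊥ → 0 (was ⊥); enqueue [0]
  #3 pop 2: in=1 → 1 (was ⊥); enqueue [1]
  #4 pop 3: in=⊤ → ⊤ (was ⊥); enqueue [2]
  #5 pop 0: in=⊤ → ⊤ (was 1); enqueue [3]
  #6 pop 1: in=⊤ → 0 (no change)
  #7 pop 2: in=⊤ → ⊤ (was 1); enqueue [0,1]
  #8 pop 3: in=⊤ → ⊤ (no change)
  #9 pop 0: in=⊤ → ⊤ (no change)
  #10 pop 1: in=⊤ → 0 (no change)

Fixpoint:
  val[0] = ⊤
  val[1] = 0
  val[2] = ⊤
  val[3] = ⊤

no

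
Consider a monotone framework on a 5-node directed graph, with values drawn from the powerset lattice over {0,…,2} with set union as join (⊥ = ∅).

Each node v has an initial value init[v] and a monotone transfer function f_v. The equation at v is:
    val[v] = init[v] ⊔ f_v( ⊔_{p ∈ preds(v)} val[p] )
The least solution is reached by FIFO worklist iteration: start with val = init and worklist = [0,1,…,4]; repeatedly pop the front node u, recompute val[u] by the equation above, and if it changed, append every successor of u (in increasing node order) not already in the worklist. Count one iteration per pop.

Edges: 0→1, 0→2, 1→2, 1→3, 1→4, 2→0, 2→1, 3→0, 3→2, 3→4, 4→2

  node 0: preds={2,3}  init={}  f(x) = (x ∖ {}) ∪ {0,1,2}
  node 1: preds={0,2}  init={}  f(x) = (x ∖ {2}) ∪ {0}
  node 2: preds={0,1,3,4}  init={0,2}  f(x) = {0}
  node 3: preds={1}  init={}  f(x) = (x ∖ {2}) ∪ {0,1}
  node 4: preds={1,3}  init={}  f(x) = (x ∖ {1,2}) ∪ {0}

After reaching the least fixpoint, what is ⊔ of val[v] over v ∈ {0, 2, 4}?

{0,1,2}

Trace (7 dequeues):
  [1] u=0 | in {0,2} | out {0,1,2} | prev {} | push {}
  [2] u=1 | in {0,1,2} | out {0,1} | prev {} | push {}
  [3] u=2 | in {0,1,2} | out {0,2} | ==
  [4] u=3 | in {0,1} | out {0,1} | prev {} | push {0,2}
  [5] u=4 | in {0,1} | out {0} | prev {} | push {}
  [6] u=0 | in {0,1,2} | out {0,1,2} | ==
  [7] u=2 | in {0,1,2} | out {0,2} | ==

Converged values:
  [0] {0,1,2}
  [1] {0,1}
  [2] {0,2}
  [3] {0,1}
  [4] {0}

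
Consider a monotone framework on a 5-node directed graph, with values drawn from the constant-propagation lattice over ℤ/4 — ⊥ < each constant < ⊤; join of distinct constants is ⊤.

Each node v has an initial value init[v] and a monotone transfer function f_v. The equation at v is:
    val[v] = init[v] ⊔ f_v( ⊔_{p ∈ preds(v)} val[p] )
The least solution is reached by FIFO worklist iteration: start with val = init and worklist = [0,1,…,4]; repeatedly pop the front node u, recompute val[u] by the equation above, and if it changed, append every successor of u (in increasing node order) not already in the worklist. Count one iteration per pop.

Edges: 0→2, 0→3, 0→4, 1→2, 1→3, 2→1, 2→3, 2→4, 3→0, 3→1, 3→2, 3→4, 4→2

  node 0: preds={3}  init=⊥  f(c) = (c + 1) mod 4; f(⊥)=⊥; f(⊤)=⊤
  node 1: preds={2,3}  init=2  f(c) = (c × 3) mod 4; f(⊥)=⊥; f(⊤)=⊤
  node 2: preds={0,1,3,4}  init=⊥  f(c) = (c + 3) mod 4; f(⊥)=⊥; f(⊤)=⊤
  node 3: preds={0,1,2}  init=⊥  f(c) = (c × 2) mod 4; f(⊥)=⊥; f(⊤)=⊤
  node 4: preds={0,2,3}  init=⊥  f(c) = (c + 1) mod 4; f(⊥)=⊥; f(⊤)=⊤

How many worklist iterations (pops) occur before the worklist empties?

11

Iteration log — 11 steps:
  step 1. node 0  ⊔preds=⊥  new=⊥  stable
  step 2. node 1  ⊔preds=⊥  new=2  stable
  step 3. node 2  ⊔preds=2  new=1  old=⊥  +wl: 1
  step 4. node 3  ⊔preds=⊤  new=⊤  old=⊥  +wl: 0,2
  step 5. node 4  ⊔preds=⊤  new=⊤  old=⊥  +wl: 
  step 6. node 1  ⊔preds=⊤  new=⊤  old=2  +wl: 3
  step 7. node 0  ⊔preds=⊤  new=⊤  old=⊥  +wl: 4
  step 8. node 2  ⊔preds=⊤  new=⊤  old=1  +wl: 1
  step 9. node 3  ⊔preds=⊤  new=⊤  stable
  step 10. node 4  ⊔preds=⊤  new=⊤  stable
  step 11. node 1  ⊔preds=⊤  new=⊤  stable

Least fixpoint reached:
  node 0: ⊤
  node 1: ⊤
  node 2: ⊤
  node 3: ⊤
  node 4: ⊤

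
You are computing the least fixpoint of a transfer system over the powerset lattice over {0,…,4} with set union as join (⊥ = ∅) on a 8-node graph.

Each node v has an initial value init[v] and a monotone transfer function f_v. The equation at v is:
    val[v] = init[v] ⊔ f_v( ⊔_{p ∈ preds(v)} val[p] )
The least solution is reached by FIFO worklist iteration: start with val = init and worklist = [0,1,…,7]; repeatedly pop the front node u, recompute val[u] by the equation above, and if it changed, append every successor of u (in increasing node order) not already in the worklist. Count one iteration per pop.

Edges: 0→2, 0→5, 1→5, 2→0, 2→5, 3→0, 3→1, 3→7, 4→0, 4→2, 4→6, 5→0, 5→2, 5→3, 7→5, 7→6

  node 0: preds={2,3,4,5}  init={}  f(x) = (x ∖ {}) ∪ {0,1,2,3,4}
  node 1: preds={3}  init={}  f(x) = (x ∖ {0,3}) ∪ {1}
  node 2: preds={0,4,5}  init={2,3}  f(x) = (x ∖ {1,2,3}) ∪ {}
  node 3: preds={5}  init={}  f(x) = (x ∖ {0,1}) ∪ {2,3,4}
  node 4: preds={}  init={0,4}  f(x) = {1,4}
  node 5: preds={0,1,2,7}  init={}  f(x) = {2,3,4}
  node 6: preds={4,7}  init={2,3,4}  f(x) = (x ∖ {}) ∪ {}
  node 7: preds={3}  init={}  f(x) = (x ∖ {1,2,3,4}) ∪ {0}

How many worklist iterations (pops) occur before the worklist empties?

Trace (14 dequeues):
  [1] u=0 | in {0,2,3,4} | out {0,1,2,3,4} | prev {} | push {}
  [2] u=1 | in {} | out {1} | prev {} | push {}
  [3] u=2 | in {0,1,2,3,4} | out {0,2,3,4} | prev {2,3} | push {0}
  [4] u=3 | in {} | out {2,3,4} | prev {} | push {1}
  [5] u=4 | in {} | out {0,1,4} | prev {0,4} | push {2}
  [6] u=5 | in {0,1,2,3,4} | out {2,3,4} | prev {} | push {3}
  [7] u=6 | in {0,1,4} | out {0,1,2,3,4} | prev {2,3,4} | push {}
  [8] u=7 | in {2,3,4} | out {0} | prev {} | push {5,6}
  [9] u=0 | in {0,1,2,3,4} | out {0,1,2,3,4} | ==
  [10] u=1 | in {2,3,4} | out {1,2,4} | prev {1} | push {}
  [11] u=2 | in {0,1,2,3,4} | out {0,2,3,4} | ==
  [12] u=3 | in {2,3,4} | out {2,3,4} | ==
  [13] u=5 | in {0,1,2,3,4} | out {2,3,4} | ==
  [14] u=6 | in {0,1,4} | out {0,1,2,3,4} | ==

Converged values:
  [0] {0,1,2,3,4}
  [1] {1,2,4}
  [2] {0,2,3,4}
  [3] {2,3,4}
  [4] {0,1,4}
  [5] {2,3,4}
  [6] {0,1,2,3,4}
  [7] {0}

14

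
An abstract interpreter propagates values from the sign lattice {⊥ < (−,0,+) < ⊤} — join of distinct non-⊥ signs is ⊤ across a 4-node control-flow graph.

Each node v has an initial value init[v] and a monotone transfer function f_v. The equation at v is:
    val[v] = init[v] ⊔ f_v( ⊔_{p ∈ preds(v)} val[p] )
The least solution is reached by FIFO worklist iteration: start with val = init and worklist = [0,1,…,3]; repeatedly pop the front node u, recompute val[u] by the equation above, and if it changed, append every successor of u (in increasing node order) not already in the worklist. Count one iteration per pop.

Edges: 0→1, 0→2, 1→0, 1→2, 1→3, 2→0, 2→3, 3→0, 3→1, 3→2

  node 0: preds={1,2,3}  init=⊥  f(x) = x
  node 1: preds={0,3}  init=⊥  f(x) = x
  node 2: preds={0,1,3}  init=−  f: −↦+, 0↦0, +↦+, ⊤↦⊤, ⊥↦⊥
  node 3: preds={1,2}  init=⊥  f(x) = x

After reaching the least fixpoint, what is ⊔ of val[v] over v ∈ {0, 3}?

Trace (9 dequeues):
  [1] u=0 | in − | out − | prev ⊥ | push {}
  [2] u=1 | in − | out − | prev ⊥ | push {0}
  [3] u=2 | in − | out ⊤ | prev − | push {}
  [4] u=3 | in ⊤ | out ⊤ | prev ⊥ | push {1,2}
  [5] u=0 | in ⊤ | out ⊤ | prev − | push {}
  [6] u=1 | in ⊤ | out ⊤ | prev − | push {0,3}
  [7] u=2 | in ⊤ | out ⊤ | ==
  [8] u=0 | in ⊤ | out ⊤ | ==
  [9] u=3 | in ⊤ | out ⊤ | ==

Converged values:
  [0] ⊤
  [1] ⊤
  [2] ⊤
  [3] ⊤

⊤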